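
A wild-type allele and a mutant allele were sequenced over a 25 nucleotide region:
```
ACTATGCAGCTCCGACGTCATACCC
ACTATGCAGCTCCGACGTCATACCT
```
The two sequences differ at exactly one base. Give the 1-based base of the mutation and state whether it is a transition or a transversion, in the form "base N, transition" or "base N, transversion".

base 25, transition

The sequences differ only at base 25: C→T (pyrimidine→pyrimidine), a transition.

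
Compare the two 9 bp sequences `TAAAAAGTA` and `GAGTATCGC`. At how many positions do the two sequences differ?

The sequences differ at positions 1, 3, 4, 6, 7, 8, 9 (1-based) — 7 in total.

7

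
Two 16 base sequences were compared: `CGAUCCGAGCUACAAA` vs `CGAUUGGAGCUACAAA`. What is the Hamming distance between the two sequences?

2

Mismatches (1-based): site 5: C→U; site 6: C→G.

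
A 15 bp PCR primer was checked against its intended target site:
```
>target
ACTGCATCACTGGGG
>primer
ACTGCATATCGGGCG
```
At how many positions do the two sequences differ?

Comparing position by position, 4 positions differ: 8 (C/A), 9 (A/T), 11 (T/G), 14 (G/C).

4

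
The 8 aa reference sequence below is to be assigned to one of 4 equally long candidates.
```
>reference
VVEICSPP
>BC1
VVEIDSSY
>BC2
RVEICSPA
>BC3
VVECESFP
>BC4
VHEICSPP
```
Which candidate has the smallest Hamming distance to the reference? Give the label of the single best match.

BC4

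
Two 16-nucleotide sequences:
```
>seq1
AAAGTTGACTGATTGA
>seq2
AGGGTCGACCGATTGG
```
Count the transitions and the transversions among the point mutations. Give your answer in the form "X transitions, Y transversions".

5 transitions, 0 transversions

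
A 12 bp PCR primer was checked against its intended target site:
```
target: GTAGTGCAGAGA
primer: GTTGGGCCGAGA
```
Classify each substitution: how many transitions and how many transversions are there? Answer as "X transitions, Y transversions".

0 transitions, 3 transversions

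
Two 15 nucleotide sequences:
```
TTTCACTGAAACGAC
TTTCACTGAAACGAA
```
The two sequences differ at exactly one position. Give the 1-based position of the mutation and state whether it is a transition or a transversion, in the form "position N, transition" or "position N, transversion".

The sequences differ only at position 15: C→A (pyrimidine→purine), a transversion.

position 15, transversion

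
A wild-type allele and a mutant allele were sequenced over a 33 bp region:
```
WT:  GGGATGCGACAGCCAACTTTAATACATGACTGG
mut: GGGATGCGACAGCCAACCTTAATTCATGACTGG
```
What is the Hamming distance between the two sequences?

Mismatches (1-based): position 18: T→C; position 24: A→T.

2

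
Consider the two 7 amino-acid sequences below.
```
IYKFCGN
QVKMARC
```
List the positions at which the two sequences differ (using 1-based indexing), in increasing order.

1, 2, 4, 5, 6, 7

Scanning 1-based: 1: I/Q; 2: Y/V; 4: F/M; 5: C/A; 6: G/R; 7: N/C.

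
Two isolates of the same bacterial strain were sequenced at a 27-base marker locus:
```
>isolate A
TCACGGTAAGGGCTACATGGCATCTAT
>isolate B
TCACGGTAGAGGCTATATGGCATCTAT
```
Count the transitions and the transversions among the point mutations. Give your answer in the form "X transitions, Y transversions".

Mismatches (1-based):
site 9: A→G (purine→purine, transition)
site 10: G→A (purine→purine, transition)
site 16: C→T (pyrimidine→pyrimidine, transition)

3 transitions, 0 transversions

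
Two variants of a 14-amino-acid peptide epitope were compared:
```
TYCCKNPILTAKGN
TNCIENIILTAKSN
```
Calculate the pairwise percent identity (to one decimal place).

5 positions differ (2, 4, 5, 7, 13), so 9 of 14 match: 9/14 = 64.29%.

64.3%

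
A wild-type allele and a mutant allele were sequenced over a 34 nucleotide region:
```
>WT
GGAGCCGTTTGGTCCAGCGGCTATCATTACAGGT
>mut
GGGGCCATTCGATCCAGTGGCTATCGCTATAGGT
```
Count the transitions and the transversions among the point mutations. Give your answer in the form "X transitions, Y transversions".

8 transitions, 0 transversions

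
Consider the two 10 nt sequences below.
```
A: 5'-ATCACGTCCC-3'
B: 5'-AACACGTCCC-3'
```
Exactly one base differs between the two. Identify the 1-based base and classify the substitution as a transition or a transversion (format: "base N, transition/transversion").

Base 2 changes T→A. T is a pyrimidine and A is a purine, so this is a transversion.

base 2, transversion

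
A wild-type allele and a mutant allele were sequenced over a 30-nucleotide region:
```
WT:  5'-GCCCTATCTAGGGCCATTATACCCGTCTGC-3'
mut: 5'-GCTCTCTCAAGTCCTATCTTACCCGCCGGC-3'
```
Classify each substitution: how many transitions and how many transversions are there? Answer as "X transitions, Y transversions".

4 transitions, 6 transversions

Mismatches (1-based):
base 3: C→T (pyrimidine→pyrimidine, transition)
base 6: A→C (purine→pyrimidine, transversion)
base 9: T→A (pyrimidine→purine, transversion)
base 12: G→T (purine→pyrimidine, transversion)
base 13: G→C (purine→pyrimidine, transversion)
base 15: C→T (pyrimidine→pyrimidine, transition)
base 18: T→C (pyrimidine→pyrimidine, transition)
base 19: A→T (purine→pyrimidine, transversion)
base 26: T→C (pyrimidine→pyrimidine, transition)
base 28: T→G (pyrimidine→purine, transversion)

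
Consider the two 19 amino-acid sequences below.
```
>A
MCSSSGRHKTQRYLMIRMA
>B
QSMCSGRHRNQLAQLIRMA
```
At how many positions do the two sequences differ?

10

The sequences differ at positions 1, 2, 3, 4, 9, 10, 12, 13, 14, 15 (1-based) — 10 in total.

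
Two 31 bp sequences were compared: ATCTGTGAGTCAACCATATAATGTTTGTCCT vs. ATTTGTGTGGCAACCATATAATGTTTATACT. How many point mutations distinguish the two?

Comparing position by position, 5 sites differ: 3 (C/T), 8 (A/T), 10 (T/G), 27 (G/A), 29 (C/A).

5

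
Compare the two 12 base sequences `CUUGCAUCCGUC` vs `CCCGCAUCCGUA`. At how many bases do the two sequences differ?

Comparing position by position, 3 bases differ: 2 (U/C), 3 (U/C), 12 (C/A).

3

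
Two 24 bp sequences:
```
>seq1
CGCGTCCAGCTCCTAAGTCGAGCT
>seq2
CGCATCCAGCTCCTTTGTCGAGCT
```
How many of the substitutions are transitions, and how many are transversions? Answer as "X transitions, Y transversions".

Mismatches (1-based):
position 4: G→A (purine→purine, transition)
position 15: A→T (purine→pyrimidine, transversion)
position 16: A→T (purine→pyrimidine, transversion)

1 transition, 2 transversions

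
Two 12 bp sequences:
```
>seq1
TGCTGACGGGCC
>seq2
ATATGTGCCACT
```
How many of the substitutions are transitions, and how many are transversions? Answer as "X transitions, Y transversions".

Transitions (purine↔purine or pyrimidine↔pyrimidine): 10 G→A, 12 C→T.
Transversions (purine↔pyrimidine): 1 T→A, 2 G→T, 3 C→A, 6 A→T, 7 C→G, 8 G→C, 9 G→C.

2 transitions, 7 transversions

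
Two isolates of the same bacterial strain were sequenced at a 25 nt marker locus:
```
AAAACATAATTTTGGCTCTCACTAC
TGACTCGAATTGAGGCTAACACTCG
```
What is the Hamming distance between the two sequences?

Comparing position by position, 12 sites differ: 1 (A/T), 2 (A/G), 4 (A/C), 5 (C/T), 6 (A/C), 7 (T/G), 12 (T/G), 13 (T/A), 18 (C/A), 19 (T/A), 24 (A/C), 25 (C/G).

12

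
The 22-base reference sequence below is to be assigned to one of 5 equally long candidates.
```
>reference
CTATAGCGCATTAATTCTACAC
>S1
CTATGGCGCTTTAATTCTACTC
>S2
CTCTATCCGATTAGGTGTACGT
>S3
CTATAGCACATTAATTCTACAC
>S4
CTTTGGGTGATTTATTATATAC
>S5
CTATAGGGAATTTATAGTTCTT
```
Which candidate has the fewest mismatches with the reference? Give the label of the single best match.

S3

S1 differs at 3 bases; S2 differs at 9 bases; S3 differs at 1 base; S4 differs at 8 bases; S5 differs at 8 bases. The closest is S3.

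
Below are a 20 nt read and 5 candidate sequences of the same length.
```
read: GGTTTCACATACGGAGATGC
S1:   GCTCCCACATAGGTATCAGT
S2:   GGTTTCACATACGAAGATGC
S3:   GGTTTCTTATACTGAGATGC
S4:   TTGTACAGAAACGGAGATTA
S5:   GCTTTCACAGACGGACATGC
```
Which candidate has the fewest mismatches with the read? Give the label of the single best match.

S2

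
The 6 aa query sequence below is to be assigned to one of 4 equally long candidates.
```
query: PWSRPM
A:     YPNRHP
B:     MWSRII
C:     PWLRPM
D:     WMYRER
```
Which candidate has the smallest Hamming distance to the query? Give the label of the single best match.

Hamming distances to query — A: 5; B: 3; C: 1; D: 5.
Smallest is C with 1 mismatch.

C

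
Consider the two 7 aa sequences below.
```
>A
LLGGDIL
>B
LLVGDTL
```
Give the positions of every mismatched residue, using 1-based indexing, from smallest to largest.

Scanning 1-based: 3: G/V; 6: I/T.

3, 6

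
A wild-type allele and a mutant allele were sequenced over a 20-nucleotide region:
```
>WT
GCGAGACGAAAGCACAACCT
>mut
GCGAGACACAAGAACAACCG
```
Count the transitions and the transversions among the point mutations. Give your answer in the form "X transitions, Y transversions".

1 transition, 3 transversions

Mismatches (1-based):
position 8: G→A (purine→purine, transition)
position 9: A→C (purine→pyrimidine, transversion)
position 13: C→A (pyrimidine→purine, transversion)
position 20: T→G (pyrimidine→purine, transversion)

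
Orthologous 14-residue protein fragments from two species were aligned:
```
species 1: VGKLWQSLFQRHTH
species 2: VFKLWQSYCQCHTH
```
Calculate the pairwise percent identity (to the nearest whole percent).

4 positions differ (2, 8, 9, 11), so 10 of 14 match: 10/14 = 71.43%.

71%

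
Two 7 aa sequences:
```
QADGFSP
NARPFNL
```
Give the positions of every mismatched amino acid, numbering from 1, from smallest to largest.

1, 3, 4, 6, 7

Differences at position 1 (Q→N), position 3 (D→R), position 4 (G→P), position 6 (S→N), position 7 (P→L).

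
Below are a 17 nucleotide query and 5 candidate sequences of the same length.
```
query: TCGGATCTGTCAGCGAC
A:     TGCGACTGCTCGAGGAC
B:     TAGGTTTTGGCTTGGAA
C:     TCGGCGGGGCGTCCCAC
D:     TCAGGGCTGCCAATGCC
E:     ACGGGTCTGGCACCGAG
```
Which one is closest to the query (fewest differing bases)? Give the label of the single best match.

E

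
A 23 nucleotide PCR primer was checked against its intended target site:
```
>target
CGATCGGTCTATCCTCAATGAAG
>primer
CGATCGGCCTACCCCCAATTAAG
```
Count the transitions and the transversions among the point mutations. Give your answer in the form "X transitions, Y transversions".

Mismatches (1-based):
site 8: T→C (pyrimidine→pyrimidine, transition)
site 12: T→C (pyrimidine→pyrimidine, transition)
site 15: T→C (pyrimidine→pyrimidine, transition)
site 20: G→T (purine→pyrimidine, transversion)

3 transitions, 1 transversion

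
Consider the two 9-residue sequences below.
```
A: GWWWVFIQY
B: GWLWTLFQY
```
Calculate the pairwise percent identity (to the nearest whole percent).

56%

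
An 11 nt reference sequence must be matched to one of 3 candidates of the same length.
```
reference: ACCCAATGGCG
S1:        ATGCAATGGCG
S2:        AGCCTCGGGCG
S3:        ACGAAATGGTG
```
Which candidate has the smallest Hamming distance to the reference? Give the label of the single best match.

S1 differs at 2 positions; S2 differs at 4 positions; S3 differs at 3 positions. The closest is S1.

S1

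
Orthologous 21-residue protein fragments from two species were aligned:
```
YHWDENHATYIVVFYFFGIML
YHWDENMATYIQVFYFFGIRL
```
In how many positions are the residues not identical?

Mismatches (1-based): position 7: H→M; position 12: V→Q; position 20: M→R.

3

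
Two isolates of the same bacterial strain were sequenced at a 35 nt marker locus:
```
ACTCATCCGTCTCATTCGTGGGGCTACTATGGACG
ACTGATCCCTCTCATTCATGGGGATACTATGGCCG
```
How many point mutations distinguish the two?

The sequences differ at positions 4, 9, 18, 24, 33 (1-based) — 5 in total.

5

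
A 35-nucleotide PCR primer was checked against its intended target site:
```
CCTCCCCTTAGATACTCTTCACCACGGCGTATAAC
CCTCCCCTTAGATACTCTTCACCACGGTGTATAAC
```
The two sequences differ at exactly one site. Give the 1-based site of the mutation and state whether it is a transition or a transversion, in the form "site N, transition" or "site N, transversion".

The sequences differ only at site 28: C→T (pyrimidine→pyrimidine), a transition.

site 28, transition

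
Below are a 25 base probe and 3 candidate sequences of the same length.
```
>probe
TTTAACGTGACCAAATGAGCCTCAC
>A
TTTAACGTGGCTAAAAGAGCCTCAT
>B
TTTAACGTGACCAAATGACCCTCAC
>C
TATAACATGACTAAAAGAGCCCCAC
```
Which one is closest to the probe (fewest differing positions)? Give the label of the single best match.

Hamming distances to probe — A: 4; B: 1; C: 5.
Smallest is B with 1 mismatch.

B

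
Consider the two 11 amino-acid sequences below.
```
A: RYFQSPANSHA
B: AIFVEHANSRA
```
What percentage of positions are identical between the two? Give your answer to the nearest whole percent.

6 positions differ (1, 2, 4, 5, 6, 10), so 5 of 11 match: 5/11 = 45.45%.

45%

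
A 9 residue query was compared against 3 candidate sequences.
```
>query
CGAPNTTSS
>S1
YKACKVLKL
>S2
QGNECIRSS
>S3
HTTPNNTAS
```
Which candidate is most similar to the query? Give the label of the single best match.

S3

Hamming distances to query — S1: 8; S2: 6; S3: 5.
Smallest is S3 with 5 mismatches.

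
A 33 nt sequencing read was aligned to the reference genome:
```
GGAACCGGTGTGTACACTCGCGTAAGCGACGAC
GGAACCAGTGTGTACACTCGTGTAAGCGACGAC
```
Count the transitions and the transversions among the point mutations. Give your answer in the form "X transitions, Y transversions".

2 transitions, 0 transversions

Transitions (purine↔purine or pyrimidine↔pyrimidine): 7 G→A, 21 C→T.
Transversions (purine↔pyrimidine): none.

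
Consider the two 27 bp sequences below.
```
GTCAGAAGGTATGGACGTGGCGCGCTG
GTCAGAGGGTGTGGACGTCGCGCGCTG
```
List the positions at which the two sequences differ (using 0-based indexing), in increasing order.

Scanning 0-based: 6: A/G; 10: A/G; 18: G/C.

6, 10, 18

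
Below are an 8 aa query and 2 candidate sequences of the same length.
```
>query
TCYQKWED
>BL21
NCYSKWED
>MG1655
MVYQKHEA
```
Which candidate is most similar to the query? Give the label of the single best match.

Hamming distances to query — BL21: 2; MG1655: 4.
Smallest is BL21 with 2 mismatches.

BL21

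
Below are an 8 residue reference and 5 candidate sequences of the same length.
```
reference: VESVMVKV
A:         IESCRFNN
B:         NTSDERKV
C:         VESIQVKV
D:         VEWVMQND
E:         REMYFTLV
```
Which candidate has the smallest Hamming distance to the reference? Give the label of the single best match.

C

A differs at 6 positions; B differs at 5 positions; C differs at 2 positions; D differs at 4 positions; E differs at 6 positions. The closest is C.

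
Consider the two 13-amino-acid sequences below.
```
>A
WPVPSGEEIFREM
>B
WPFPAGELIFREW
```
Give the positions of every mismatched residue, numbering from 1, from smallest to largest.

3, 5, 8, 13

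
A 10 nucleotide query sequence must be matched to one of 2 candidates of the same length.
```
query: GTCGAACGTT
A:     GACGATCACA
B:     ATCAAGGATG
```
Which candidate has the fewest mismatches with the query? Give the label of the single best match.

A

Hamming distances to query — A: 5; B: 6.
Smallest is A with 5 mismatches.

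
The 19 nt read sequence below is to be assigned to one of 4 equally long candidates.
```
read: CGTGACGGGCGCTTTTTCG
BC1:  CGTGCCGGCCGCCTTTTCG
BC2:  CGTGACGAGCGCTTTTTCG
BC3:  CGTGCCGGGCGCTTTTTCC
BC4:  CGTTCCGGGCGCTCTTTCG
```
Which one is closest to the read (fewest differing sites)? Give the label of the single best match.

BC1 differs at 3 sites; BC2 differs at 1 site; BC3 differs at 2 sites; BC4 differs at 3 sites. The closest is BC2.

BC2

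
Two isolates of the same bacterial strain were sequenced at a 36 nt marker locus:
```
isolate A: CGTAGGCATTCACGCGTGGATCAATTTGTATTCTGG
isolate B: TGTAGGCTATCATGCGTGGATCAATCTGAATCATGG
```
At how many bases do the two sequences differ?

8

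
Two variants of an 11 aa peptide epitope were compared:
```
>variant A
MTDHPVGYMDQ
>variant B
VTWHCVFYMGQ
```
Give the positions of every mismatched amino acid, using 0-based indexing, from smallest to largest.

Scanning 0-based: 0: M/V; 2: D/W; 4: P/C; 6: G/F; 9: D/G.

0, 2, 4, 6, 9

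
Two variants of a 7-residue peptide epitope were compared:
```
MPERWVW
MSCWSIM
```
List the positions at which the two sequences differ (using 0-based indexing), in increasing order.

Scanning 0-based: 1: P/S; 2: E/C; 3: R/W; 4: W/S; 5: V/I; 6: W/M.

1, 2, 3, 4, 5, 6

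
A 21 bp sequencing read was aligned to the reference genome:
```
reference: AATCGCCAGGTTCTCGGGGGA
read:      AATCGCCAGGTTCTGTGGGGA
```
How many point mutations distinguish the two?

2

Comparing position by position, 2 positions differ: 15 (C/G), 16 (G/T).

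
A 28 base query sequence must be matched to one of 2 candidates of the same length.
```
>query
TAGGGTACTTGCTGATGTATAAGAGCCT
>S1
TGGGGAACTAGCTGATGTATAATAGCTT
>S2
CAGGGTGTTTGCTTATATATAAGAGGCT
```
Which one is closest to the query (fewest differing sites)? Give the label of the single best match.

Hamming distances to query — S1: 5; S2: 6.
Smallest is S1 with 5 mismatches.

S1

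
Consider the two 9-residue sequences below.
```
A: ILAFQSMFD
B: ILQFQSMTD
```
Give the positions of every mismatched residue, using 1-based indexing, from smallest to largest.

3, 8

Scanning 1-based: 3: A/Q; 8: F/T.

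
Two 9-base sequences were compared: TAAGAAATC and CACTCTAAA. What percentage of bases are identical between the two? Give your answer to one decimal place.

Mismatches at positions 1, 3, 4, 5, 6, 8, 9 (1-based): 7 of 9.
Identical positions: 2/9 = 22.22% → 22.2%.

22.2%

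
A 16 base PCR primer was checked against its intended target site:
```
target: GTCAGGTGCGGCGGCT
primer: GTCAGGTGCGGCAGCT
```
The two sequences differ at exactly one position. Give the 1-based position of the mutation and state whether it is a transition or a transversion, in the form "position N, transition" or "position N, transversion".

position 13, transition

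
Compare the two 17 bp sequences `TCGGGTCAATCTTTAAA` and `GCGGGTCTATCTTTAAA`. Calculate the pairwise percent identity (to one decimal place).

Mismatches at positions 1, 8 (1-based): 2 of 17.
Identical positions: 15/17 = 88.24% → 88.2%.

88.2%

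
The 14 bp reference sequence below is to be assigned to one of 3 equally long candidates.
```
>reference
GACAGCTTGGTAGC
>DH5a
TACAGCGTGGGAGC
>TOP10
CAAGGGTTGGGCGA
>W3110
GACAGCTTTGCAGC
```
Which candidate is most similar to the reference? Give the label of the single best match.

W3110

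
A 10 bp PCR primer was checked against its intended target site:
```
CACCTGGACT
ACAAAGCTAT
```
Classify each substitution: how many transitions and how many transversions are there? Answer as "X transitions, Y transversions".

0 transitions, 8 transversions

Mismatches (1-based):
base 1: C→A (pyrimidine→purine, transversion)
base 2: A→C (purine→pyrimidine, transversion)
base 3: C→A (pyrimidine→purine, transversion)
base 4: C→A (pyrimidine→purine, transversion)
base 5: T→A (pyrimidine→purine, transversion)
base 7: G→C (purine→pyrimidine, transversion)
base 8: A→T (purine→pyrimidine, transversion)
base 9: C→A (pyrimidine→purine, transversion)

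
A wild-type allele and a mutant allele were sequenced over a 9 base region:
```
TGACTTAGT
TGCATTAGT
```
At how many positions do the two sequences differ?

2

The sequences differ at positions 3, 4 (1-based) — 2 in total.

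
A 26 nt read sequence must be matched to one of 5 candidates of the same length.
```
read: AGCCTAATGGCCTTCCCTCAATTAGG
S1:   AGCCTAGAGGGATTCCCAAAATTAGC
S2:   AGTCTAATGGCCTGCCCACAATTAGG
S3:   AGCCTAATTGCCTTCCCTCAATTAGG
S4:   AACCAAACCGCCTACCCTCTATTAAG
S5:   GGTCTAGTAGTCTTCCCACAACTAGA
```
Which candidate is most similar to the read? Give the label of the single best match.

S3

S1 differs at 7 sites; S2 differs at 3 sites; S3 differs at 1 site; S4 differs at 7 sites; S5 differs at 8 sites. The closest is S3.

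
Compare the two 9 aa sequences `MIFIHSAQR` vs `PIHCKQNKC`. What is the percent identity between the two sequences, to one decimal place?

8 positions differ (1, 3, 4, 5, 6, 7, 8, 9), so 1 of 9 match: 1/9 = 11.11%.

11.1%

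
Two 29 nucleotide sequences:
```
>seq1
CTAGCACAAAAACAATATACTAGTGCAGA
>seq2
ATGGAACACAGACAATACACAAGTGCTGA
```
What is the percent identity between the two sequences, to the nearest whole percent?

72%

8 positions differ (1, 3, 5, 9, 11, 18, 21, 27), so 21 of 29 match: 21/29 = 72.41%.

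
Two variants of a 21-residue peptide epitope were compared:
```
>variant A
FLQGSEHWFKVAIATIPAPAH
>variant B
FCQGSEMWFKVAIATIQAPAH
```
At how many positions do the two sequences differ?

3

Mismatches (1-based): position 2: L→C; position 7: H→M; position 17: P→Q.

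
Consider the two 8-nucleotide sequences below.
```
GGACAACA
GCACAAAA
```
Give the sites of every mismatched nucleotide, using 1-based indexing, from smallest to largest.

Differences at site 2 (G→C), site 7 (C→A).

2, 7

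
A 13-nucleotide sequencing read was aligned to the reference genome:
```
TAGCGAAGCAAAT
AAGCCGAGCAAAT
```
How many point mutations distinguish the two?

The sequences differ at positions 1, 5, 6 (1-based) — 3 in total.

3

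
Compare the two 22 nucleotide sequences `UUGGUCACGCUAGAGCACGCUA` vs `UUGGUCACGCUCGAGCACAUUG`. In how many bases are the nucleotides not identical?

4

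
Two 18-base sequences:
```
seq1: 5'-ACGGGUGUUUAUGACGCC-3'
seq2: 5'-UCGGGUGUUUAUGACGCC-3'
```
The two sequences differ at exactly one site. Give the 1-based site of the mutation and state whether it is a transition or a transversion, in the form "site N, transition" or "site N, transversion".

The sequences differ only at site 1: A→U (purine→pyrimidine), a transversion.

site 1, transversion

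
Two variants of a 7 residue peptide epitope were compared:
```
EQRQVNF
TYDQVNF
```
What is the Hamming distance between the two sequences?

3

Mismatches (1-based): position 1: E→T; position 2: Q→Y; position 3: R→D.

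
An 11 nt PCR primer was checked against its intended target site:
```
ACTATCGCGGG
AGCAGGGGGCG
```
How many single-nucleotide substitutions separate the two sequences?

6

The sequences differ at sites 2, 3, 5, 6, 8, 10 (1-based) — 6 in total.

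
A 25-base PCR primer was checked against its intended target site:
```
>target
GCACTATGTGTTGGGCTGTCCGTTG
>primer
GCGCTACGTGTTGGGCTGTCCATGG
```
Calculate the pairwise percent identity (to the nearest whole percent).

84%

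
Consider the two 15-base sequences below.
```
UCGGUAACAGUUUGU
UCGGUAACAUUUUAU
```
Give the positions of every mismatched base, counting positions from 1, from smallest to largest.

Differences at position 10 (G→U), position 14 (G→A).

10, 14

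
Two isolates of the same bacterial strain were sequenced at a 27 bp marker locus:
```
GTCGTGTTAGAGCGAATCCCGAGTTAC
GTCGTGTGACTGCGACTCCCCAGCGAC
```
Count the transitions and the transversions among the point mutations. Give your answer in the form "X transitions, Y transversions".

Transitions (purine↔purine or pyrimidine↔pyrimidine): 24 T→C.
Transversions (purine↔pyrimidine): 8 T→G, 10 G→C, 11 A→T, 16 A→C, 21 G→C, 25 T→G.

1 transition, 6 transversions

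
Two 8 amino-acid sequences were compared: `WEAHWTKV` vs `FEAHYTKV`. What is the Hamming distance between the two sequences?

2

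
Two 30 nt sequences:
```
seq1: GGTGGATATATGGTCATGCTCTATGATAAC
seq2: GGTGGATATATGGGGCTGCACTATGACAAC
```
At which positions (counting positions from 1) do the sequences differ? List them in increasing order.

14, 15, 16, 20, 27

Differences at position 14 (T→G), position 15 (C→G), position 16 (A→C), position 20 (T→A), position 27 (T→C).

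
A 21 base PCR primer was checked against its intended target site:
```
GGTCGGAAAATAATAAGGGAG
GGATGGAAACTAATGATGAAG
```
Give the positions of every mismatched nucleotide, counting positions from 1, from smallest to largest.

Differences at position 3 (T→A), position 4 (C→T), position 10 (A→C), position 15 (A→G), position 17 (G→T), position 19 (G→A).

3, 4, 10, 15, 17, 19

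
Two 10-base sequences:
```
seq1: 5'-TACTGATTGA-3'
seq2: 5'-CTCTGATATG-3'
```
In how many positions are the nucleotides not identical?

5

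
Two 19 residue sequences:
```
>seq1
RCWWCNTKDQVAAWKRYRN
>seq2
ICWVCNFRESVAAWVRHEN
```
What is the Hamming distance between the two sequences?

The sequences differ at residues 1, 4, 7, 8, 9, 10, 15, 17, 18 (1-based) — 9 in total.

9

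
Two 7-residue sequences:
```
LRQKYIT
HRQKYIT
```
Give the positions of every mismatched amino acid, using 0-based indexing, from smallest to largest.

Differences at position 0 (L→H).

0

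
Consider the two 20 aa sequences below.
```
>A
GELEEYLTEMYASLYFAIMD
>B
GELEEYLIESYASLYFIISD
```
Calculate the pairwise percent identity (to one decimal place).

80.0%

4 positions differ (8, 10, 17, 19), so 16 of 20 match: 16/20 = 80%.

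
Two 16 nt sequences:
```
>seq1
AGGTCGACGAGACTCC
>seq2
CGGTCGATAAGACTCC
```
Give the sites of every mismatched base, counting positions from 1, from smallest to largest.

Scanning 1-based: 1: A/C; 8: C/T; 9: G/A.

1, 8, 9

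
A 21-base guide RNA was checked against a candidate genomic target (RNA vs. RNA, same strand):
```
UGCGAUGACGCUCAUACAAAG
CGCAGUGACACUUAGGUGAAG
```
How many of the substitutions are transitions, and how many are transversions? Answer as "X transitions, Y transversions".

Mismatches (1-based):
site 1: U→C (pyrimidine→pyrimidine, transition)
site 4: G→A (purine→purine, transition)
site 5: A→G (purine→purine, transition)
site 10: G→A (purine→purine, transition)
site 13: C→U (pyrimidine→pyrimidine, transition)
site 15: U→G (pyrimidine→purine, transversion)
site 16: A→G (purine→purine, transition)
site 17: C→U (pyrimidine→pyrimidine, transition)
site 18: A→G (purine→purine, transition)

8 transitions, 1 transversion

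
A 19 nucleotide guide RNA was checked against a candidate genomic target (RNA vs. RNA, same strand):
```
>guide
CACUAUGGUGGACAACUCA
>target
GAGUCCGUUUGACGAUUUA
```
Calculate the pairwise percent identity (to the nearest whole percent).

Mismatches at positions 1, 3, 5, 6, 8, 10, 14, 16, 18 (1-based): 9 of 19.
Identical positions: 10/19 = 52.63% → 53%.

53%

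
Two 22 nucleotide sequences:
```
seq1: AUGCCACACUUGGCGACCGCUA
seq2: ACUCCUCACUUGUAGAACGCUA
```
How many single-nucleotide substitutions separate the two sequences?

6

Mismatches (1-based): position 2: U→C; position 3: G→U; position 6: A→U; position 13: G→U; position 14: C→A; position 17: C→A.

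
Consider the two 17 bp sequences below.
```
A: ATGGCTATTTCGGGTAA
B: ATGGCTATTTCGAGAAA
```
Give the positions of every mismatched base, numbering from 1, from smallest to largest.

Scanning 1-based: 13: G/A; 15: T/A.

13, 15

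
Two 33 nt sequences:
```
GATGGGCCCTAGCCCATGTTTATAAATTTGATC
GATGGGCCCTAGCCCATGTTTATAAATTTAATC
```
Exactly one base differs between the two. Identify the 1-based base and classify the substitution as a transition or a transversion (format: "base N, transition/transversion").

base 30, transition

The sequences differ only at base 30: G→A (purine→purine), a transition.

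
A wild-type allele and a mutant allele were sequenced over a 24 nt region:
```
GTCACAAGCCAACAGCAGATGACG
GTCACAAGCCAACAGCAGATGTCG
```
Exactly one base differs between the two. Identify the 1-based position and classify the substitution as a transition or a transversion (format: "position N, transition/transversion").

The sequences differ only at position 22: A→T (purine→pyrimidine), a transversion.

position 22, transversion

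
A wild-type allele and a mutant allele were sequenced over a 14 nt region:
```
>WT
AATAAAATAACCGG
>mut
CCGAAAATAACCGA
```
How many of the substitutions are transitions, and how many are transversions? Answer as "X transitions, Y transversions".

Mismatches (1-based):
site 1: A→C (purine→pyrimidine, transversion)
site 2: A→C (purine→pyrimidine, transversion)
site 3: T→G (pyrimidine→purine, transversion)
site 14: G→A (purine→purine, transition)

1 transition, 3 transversions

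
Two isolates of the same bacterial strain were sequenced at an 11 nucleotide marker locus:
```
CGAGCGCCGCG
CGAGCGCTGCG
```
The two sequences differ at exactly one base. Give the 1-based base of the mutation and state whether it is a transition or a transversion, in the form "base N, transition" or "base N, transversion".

base 8, transition

Base 8 changes C→T. C is a pyrimidine and T is a pyrimidine, so this is a transition.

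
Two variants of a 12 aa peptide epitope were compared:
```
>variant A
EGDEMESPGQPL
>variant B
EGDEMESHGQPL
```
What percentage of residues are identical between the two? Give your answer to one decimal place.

91.7%

1 position differs (8), so 11 of 12 match: 11/12 = 91.67%.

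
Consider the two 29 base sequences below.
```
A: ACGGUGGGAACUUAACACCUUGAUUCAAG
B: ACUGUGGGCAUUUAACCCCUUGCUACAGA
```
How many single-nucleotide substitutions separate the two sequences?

Comparing position by position, 8 sites differ: 3 (G/U), 9 (A/C), 11 (C/U), 17 (A/C), 23 (A/C), 25 (U/A), 28 (A/G), 29 (G/A).

8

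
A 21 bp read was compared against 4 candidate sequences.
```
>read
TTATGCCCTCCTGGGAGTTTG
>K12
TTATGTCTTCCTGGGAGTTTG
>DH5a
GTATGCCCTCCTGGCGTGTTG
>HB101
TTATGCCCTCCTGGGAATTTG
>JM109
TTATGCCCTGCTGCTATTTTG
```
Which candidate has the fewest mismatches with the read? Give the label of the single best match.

HB101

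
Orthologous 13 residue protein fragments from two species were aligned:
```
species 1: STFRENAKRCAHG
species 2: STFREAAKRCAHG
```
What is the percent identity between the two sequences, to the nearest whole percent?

1 position differs (6), so 12 of 13 match: 12/13 = 92.31%.

92%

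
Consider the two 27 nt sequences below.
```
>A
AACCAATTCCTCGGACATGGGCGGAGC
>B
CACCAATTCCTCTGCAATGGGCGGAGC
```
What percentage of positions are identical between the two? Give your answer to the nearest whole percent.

Mismatches at positions 1, 13, 15, 16 (1-based): 4 of 27.
Identical positions: 23/27 = 85.19% → 85%.

85%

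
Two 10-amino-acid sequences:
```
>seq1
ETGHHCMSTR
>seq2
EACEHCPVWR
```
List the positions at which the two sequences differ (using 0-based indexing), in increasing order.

1, 2, 3, 6, 7, 8

Scanning 0-based: 1: T/A; 2: G/C; 3: H/E; 6: M/P; 7: S/V; 8: T/W.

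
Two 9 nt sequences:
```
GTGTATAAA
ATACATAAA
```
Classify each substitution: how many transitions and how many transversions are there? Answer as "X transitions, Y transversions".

Mismatches (1-based):
base 1: G→A (purine→purine, transition)
base 3: G→A (purine→purine, transition)
base 4: T→C (pyrimidine→pyrimidine, transition)

3 transitions, 0 transversions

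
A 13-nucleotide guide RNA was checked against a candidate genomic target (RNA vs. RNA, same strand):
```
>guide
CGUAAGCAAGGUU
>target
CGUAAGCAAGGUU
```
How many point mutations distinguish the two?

The two sequences are identical at every position.

0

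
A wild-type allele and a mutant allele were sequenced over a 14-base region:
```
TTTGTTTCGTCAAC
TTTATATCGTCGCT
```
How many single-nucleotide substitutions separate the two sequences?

5

The sequences differ at positions 4, 6, 12, 13, 14 (1-based) — 5 in total.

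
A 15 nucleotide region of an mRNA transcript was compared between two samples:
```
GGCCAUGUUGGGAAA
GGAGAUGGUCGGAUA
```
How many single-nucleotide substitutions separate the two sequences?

The sequences differ at bases 3, 4, 8, 10, 14 (1-based) — 5 in total.

5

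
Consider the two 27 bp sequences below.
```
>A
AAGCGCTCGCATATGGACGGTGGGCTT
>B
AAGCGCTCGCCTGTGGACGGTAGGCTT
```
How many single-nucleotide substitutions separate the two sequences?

Mismatches (1-based): base 11: A→C; base 13: A→G; base 22: G→A.

3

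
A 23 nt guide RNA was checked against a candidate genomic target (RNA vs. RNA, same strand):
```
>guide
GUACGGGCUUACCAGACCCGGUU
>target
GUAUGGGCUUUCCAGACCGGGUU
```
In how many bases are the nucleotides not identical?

Comparing position by position, 3 bases differ: 4 (C/U), 11 (A/U), 19 (C/G).

3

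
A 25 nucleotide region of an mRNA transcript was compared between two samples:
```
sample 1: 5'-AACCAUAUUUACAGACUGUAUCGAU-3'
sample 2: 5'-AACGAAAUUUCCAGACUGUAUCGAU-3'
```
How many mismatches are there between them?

Comparing position by position, 3 positions differ: 4 (C/G), 6 (U/A), 11 (A/C).

3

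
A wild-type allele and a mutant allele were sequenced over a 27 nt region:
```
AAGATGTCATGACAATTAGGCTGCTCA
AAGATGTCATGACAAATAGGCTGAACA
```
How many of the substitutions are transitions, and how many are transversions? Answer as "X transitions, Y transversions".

0 transitions, 3 transversions

Mismatches (1-based):
site 16: T→A (pyrimidine→purine, transversion)
site 24: C→A (pyrimidine→purine, transversion)
site 25: T→A (pyrimidine→purine, transversion)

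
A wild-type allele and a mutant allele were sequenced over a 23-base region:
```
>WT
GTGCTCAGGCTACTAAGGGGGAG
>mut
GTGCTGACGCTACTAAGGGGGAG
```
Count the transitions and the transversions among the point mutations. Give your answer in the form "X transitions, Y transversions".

Transitions (purine↔purine or pyrimidine↔pyrimidine): none.
Transversions (purine↔pyrimidine): 6 C→G, 8 G→C.

0 transitions, 2 transversions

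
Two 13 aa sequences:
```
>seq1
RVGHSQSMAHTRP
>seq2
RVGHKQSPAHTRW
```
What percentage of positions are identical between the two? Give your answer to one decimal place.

3 positions differ (5, 8, 13), so 10 of 13 match: 10/13 = 76.92%.

76.9%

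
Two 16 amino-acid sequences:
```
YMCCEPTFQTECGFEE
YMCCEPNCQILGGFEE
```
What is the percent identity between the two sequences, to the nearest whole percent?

69%

Mismatches at positions 7, 8, 10, 11, 12 (1-based): 5 of 16.
Identical positions: 11/16 = 68.75% → 69%.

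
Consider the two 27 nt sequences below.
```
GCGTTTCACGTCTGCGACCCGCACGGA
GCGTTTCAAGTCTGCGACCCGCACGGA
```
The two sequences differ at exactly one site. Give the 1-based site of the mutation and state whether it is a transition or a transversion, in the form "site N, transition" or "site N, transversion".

site 9, transversion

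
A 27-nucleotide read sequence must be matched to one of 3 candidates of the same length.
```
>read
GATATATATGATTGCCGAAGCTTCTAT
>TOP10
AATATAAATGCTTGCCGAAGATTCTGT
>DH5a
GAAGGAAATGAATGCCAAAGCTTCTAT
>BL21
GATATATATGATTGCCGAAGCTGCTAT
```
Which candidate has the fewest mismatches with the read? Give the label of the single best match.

BL21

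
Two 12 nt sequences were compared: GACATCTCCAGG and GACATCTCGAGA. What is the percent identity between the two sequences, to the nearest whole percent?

83%

2 positions differ (9, 12), so 10 of 12 match: 10/12 = 83.33%.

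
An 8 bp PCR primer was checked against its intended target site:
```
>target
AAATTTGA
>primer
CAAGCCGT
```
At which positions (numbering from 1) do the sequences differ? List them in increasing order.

1, 4, 5, 6, 8

Differences at position 1 (A→C), position 4 (T→G), position 5 (T→C), position 6 (T→C), position 8 (A→T).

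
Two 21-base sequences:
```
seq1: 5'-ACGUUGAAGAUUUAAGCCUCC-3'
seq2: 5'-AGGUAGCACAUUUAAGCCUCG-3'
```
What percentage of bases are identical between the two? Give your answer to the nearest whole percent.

Mismatches at positions 2, 5, 7, 9, 21 (1-based): 5 of 21.
Identical positions: 16/21 = 76.19% → 76%.

76%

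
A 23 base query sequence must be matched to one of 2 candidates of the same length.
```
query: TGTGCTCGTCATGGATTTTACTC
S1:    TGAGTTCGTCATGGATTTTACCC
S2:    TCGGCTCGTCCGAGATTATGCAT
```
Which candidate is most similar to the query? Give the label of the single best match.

S1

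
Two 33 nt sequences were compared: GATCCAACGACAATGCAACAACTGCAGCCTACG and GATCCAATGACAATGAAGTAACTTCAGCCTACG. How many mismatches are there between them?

5

Comparing position by position, 5 sites differ: 8 (C/T), 16 (C/A), 18 (A/G), 19 (C/T), 24 (G/T).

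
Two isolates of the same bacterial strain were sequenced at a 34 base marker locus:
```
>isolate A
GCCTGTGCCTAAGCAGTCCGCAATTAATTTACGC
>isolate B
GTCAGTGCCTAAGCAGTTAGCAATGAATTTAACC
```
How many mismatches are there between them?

7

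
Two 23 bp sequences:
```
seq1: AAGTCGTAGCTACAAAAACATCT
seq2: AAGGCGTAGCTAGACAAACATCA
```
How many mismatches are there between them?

The sequences differ at bases 4, 13, 15, 23 (1-based) — 4 in total.

4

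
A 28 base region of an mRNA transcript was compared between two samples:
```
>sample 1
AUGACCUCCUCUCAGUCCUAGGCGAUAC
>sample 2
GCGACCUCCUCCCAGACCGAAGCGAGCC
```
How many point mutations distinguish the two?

8

Comparing position by position, 8 positions differ: 1 (A/G), 2 (U/C), 12 (U/C), 16 (U/A), 19 (U/G), 21 (G/A), 26 (U/G), 27 (A/C).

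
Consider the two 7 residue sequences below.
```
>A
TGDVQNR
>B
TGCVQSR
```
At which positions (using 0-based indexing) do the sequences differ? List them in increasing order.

2, 5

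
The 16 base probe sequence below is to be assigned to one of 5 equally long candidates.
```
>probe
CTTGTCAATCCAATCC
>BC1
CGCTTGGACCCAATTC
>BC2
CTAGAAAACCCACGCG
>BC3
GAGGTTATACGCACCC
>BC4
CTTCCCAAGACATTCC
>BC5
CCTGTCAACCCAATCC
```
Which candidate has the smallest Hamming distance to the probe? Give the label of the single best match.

Hamming distances to probe — BC1: 7; BC2: 7; BC3: 9; BC4: 5; BC5: 2.
Smallest is BC5 with 2 mismatches.

BC5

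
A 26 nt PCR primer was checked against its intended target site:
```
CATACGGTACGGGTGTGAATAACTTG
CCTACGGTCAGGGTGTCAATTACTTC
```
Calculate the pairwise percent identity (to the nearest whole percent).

Mismatches at positions 2, 9, 10, 17, 21, 26 (1-based): 6 of 26.
Identical positions: 20/26 = 76.92% → 77%.

77%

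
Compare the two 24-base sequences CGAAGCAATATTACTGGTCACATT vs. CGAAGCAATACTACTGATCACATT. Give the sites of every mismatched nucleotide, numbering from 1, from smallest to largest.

11, 17

Differences at site 11 (T→C), site 17 (G→A).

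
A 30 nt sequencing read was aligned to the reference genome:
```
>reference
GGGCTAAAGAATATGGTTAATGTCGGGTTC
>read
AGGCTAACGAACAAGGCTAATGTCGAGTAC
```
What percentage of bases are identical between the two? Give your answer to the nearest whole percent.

7 positions differ (1, 8, 12, 14, 17, 26, 29), so 23 of 30 match: 23/30 = 76.67%.

77%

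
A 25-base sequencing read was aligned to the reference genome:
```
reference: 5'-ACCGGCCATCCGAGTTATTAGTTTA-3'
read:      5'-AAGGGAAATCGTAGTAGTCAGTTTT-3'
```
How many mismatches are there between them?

Comparing position by position, 10 bases differ: 2 (C/A), 3 (C/G), 6 (C/A), 7 (C/A), 11 (C/G), 12 (G/T), 16 (T/A), 17 (A/G), 19 (T/C), 25 (A/T).

10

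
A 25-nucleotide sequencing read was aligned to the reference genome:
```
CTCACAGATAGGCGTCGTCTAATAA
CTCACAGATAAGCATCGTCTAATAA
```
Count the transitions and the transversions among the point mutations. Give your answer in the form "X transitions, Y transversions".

2 transitions, 0 transversions

Transitions (purine↔purine or pyrimidine↔pyrimidine): 11 G→A, 14 G→A.
Transversions (purine↔pyrimidine): none.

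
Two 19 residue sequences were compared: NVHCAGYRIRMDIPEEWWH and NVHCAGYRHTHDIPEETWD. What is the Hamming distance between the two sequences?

5

The sequences differ at positions 9, 10, 11, 17, 19 (1-based) — 5 in total.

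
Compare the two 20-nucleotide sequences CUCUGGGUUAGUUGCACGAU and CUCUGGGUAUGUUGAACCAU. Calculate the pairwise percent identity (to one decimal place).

80.0%

Mismatches at positions 9, 10, 15, 18 (1-based): 4 of 20.
Identical positions: 16/20 = 80% → 80.0%.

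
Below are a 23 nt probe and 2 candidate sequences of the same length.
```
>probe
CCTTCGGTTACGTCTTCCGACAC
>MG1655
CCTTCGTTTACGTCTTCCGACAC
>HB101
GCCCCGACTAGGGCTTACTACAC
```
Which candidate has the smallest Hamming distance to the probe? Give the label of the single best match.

MG1655 differs at 1 position; HB101 differs at 9 positions. The closest is MG1655.

MG1655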